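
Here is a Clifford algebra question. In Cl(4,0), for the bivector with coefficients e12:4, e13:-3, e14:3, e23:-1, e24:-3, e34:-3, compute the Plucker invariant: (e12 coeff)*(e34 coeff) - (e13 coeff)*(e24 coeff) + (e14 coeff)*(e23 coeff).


Plucker relation: af - be + cd
a*f = 4*(-3) = -12
b*e = (-3)*(-3) = 9
c*d = 3*(-1) = -3
af - be + cd = -12 - 9 + (-3)
= -24


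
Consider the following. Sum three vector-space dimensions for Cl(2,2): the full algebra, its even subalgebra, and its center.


n = 2 + 2 = 4
Total dim = 2^4 = 16
Even subalgebra dim = 2^3 = 8
n is even, so center dim = 1
Sum = 16 + 8 + 1 = 25


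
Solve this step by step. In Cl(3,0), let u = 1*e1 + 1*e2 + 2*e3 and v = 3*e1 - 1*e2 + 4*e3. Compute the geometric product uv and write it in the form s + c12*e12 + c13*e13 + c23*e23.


In Cl(3,0): e_i^2 = 1, e_ie_j = -e_je_i for i != j.
Scalar part = u . v = 1*3 + 1*(-1) + 2*4
= 3 + (-1) + 8 = 10
e12 coeff = 1*(-1) - 1*3 = -1 - 3 = -4
e13 coeff = 1*4 - 2*3 = 4 - 6 = -2
e23 coeff = 1*4 - 2*(-1) = 4 - (-2) = 6
uv = 10 - 4*e12 - 2*e13 + 6*e23


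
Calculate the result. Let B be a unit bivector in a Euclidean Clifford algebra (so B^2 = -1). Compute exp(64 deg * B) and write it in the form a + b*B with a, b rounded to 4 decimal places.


For a unit bivector B with B^2 = -1, the exponential series gives
e^(theta*B) = cos(theta) + sin(theta)*B (the GA analogue of Euler's formula).
theta = 64 degrees = 1.117011 rad
cos(64 deg) = 0.4384
sin(64 deg) = 0.8988
exp(theta*B) = 0.4384 + 0.8988*B


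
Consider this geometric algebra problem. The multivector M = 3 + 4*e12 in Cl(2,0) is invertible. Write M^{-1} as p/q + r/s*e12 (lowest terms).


M = 3 + 4*e12, where e12^2 = -1.
Since M commutes with its reverse ~M = a - b*e12, M * ~M = a^2 - b^2*e12^2 = a^2 + b^2.
So M^{-1} = ~M / (a^2 + b^2) = (a - b*e12)/(a^2 + b^2).
a^2 + b^2 = 9 + 16 = 25
Scalar part = 3/25 = 3/25
Bivector coeff = -4/25 = -4/25
M^{-1} = 3/25 - 4/25*e12


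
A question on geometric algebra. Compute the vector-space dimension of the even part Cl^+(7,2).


Even subalgebra dimension = 2^(n-1)
n = 7 + 2 = 9
2^(9 - 1) = 2^8 = 256
Verification: sum of C(9,k) for even k = 1 + 36 + 126 + 84 + 9 = 256
Result = 256


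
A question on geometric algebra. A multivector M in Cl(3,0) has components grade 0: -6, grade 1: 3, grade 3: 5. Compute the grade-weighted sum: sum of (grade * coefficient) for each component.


Grade-weighted sum = sum of grade_k * coefficient_k
0*(-6) = 0
1*3 = 3
3*5 = 15
Total = 0 + 3 + 15 = 18


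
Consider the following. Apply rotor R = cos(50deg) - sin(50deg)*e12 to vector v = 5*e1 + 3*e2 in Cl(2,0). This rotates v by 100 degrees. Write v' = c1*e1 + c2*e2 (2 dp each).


Rotor R = cos(50deg) - sin(50deg)*e12
Rotation angle theta = 2 * 50 = 100 degrees
v' = R*v*~R rotates v by theta.
cos(100deg) = -0.1736, sin(100deg) = 0.9848
v'_1 = 5*cos(100deg) - 3*sin(100deg)
= 5*(-0.1736) - 3*0.9848
= -3.82
v'_2 = 5*sin(100deg) + 3*cos(100deg)
= 5*0.9848 + 3*(-0.1736)
= 4.40
v' = -3.82*e1 + 4.40*e2


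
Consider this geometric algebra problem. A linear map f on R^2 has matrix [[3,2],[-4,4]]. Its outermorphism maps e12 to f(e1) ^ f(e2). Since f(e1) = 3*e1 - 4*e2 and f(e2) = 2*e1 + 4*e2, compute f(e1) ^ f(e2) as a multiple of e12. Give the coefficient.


The outermorphism of a linear map f sends e1^e2 to f(e1)^f(e2).
f(e1) = 3*e1 - 4*e2
f(e2) = 2*e1 + 4*e2
f(e1) ^ f(e2) = (3*e1 - 4*e2) ^ (2*e1 + 4*e2)
= 3*4*e12 + (-4)*2*e21
= (12 - (-8))*e12
= 20*e12
Coefficient = 20


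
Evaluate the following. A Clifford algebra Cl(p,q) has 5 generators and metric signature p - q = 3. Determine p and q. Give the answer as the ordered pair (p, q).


We need p + q = 5 and p - q = 3.
Adding: 2p = 5 + 3 = 8, so p = 4.
Then q = 5 - 4 = 1.
(p, q) = (4, 1)


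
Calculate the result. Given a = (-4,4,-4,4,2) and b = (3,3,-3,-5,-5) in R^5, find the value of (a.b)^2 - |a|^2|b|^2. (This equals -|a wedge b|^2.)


a . b = (-4)*3 + 4*3 + (-4)*(-3) + 4*(-5) + 2*(-5)
= -12 + 12 + 12 + (-20) + (-10) = -18
|a|^2 = (-4)^2 + 4^2 + (-4)^2 + 4^2 + 2^2 = 68
|b|^2 = 3^2 + 3^2 + (-3)^2 + (-5)^2 + (-5)^2 = 77
(a.b)^2 = (-18)^2 = 324
|a|^2 * |b|^2 = 68 * 77 = 5236
Result = 324 - 5236 = -4912


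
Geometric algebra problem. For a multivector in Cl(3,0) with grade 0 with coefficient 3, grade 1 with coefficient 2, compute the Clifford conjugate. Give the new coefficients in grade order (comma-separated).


Clifford conjugate sign for grade k: (-1)^(k(k+1)/2)
Grade 0: (-1)^(0*1/2) = (-1)^0 = 1, coeff 3 -> 3
Grade 1: (-1)^(1*2/2) = (-1)^1 = -1, coeff 2 -> -2
Conjugated coefficients: 3, -2


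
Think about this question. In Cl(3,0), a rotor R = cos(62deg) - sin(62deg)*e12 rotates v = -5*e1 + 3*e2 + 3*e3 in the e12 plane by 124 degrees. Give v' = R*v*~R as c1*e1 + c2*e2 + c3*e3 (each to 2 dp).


Rotor R = cos(62deg) - sin(62deg)*e12
Rotation angle theta = 2 * 62 = 124 degrees in the e12 plane (e1 -> e2).
The component perpendicular to the plane (e3) is invariant: v'_3 = v3 = 3.00
cos(124deg) = -0.5592, sin(124deg) = 0.8290
v'_1 = v1*cos(theta) - v2*sin(theta) = -5*(-0.5592) - 3*0.8290 = 0.31
v'_2 = v1*sin(theta) + v2*cos(theta) = -5*0.8290 + 3*(-0.5592) = -5.82
v' = 0.31*e1 - 5.82*e2 + 3.00*e3


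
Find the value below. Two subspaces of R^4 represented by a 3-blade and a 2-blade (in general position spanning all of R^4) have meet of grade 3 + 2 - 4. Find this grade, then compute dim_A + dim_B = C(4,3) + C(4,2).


Meet grade = grade(A) + grade(B) - n
= 3 + 2 - 4 = 1
C(4,3) = 4
C(4,2) = 6
dim_A + dim_B = 4 + 6 = 10


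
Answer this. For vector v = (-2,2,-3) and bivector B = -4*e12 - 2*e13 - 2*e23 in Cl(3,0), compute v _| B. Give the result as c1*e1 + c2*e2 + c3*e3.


Left contraction v _| B = <vB>_1 (grade-1 part of the geometric product vB).
Using e1_|e12 = e2, e2_|e12 = -e1, e1_|e13 = e3, e3_|e13 = -e1, e2_|e23 = e3, e3_|e23 = -e2:
e1 coeff: -v2*b12 - v3*b13 = -(2)*(-4) - (-3)*(-2) = 2
e2 coeff: v1*b12 - v3*b23 = (-2)*(-4) - (-3)*(-2) = 2
e3 coeff: v1*b13 + v2*b23 = (-2)*(-2) + (2)*(-2) = 0
v _| B = 2*e1 + 2*e2 + 0*e3


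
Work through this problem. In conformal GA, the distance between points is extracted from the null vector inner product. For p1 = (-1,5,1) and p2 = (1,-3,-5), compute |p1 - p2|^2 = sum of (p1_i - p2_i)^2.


p1 - p2 = (-2, 8, 6)
|p1 - p2|^2 = (-2)^2 + 8^2 + 6^2
= 4 + 64 + 36
= 104


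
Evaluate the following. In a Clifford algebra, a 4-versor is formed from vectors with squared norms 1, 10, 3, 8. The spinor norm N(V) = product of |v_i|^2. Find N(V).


Spinor norm N(V) = |v1|^2 * |v2|^2 * ... * |v4|^2
= 1 * 10 * 3 * 8
Running product: 1, 10, 30, 240
N(V) = 240


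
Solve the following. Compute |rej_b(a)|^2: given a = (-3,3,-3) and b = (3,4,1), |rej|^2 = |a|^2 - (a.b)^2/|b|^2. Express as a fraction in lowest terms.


|a|^2 = (-3)^2 + 3^2 + (-3)^2 = 27
|b|^2 = 3^2 + 4^2 + 1^2 = 26
a . b = (-3)*3 + 3*4 + (-3)*1 = 0
(a.b)^2 = 0^2 = 0
|rej|^2 = 27 - 0/26
= (702 - 0)/26
= 702/26
In lowest terms: 27/1


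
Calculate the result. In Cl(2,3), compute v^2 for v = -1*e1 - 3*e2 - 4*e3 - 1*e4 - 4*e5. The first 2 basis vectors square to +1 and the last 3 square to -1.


v^2 = sum of c_i^2 * e_i^2
Positive signature terms (e_i^2 = +1): (-1)^2 + (-3)^2 = 10
Negative signature terms (e_j^2 = -1): (-4)^2 + (-1)^2 + (-4)^2 = 33
v^2 = 10 - 33 = -23


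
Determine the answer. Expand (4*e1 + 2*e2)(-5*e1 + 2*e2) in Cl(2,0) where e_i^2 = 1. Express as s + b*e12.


Expand: (4*e1 + 2*e2)(-5*e1 + 2*e2)
= 4*(-5)*e1e1 + 4*2*e1e2 + 2*(-5)*e2e1 + 2*2*e2e2
Using e1^2 = e2^2 = 1, e2e1 = -e1e2:
Scalar part s = 4*(-5) + 2*2 = -20 + 4 = -16
Bivector part b = 4*2 - 2*(-5) = 8 - (-10) = 18
uv = -16 + 18*e12


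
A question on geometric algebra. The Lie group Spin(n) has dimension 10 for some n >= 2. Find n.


dim Spin(n) = dim so(n) = n(n-1)/2.
Solve n(n-1)/2 = 10, i.e. n^2 - n - 20 = 0.
Discriminant = 1 + 8*10 = 81
n = (1 + sqrt(81))/2 = (1 + 9)/2 = 5


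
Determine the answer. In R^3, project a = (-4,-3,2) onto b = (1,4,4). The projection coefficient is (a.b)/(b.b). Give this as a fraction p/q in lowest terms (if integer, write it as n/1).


Projection coefficient = (a . b) / (b . b)
a . b = (-4)*1 + (-3)*4 + 2*4
= -4 + (-12) + 8 = -8
b . b = 1^2 + 4^2 + 4^2
= 1 + 16 + 16 = 33
Coefficient = -8/33
In lowest terms: -8/33


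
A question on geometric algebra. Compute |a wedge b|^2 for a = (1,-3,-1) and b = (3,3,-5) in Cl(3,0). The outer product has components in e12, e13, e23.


a wedge b = (a1*b2 - a2*b1)*e12 + (a1*b3 - a3*b1)*e13 + (a2*b3 - a3*b2)*e23
e12 coeff: 1*3 - (-3)*3 = 3 - (-9) = 12
e13 coeff: 1*(-5) - (-1)*3 = -5 - (-3) = -2
e23 coeff: (-3)*(-5) - (-1)*3 = 15 - (-3) = 18
|a wedge b|^2 = 12^2 + (-2)^2 + 18^2
= 144 + 4 + 324
= 472


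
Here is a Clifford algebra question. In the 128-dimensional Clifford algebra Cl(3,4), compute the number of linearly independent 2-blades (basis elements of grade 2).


Number of grade-k basis blades in Cl(p,q) with n = p + q is C(n, k).
n = 3 + 4 = 7
C(7, 2) = 7! / (2! * 5!)
= 5040 / (2 * 120)
= 21


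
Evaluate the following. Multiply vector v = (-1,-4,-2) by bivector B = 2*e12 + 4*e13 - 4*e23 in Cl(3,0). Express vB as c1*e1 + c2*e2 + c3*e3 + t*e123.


vB has grade-1 (vector) and grade-3 (trivector) parts: vB = (v _| B) + (v ^ B).
Vector part <vB>_1:
  e1: -v2*b12 - v3*b13 = -(-4)*(2) - (-2)*(4) = 16
  e2: v1*b12 - v3*b23 = (-1)*(2) - (-2)*(-4) = -10
  e3: v1*b13 + v2*b23 = (-1)*(4) + (-4)*(-4) = 12
Trivector part <vB>_3:
  e123: v1*b23 - v2*b13 + v3*b12 = (-1)*(-4) - (-4)*(4) + (-2)*(2) = 16
vB = 16*e1 - 10*e2 + 12*e3 + 16*e123


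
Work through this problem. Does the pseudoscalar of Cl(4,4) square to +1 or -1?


The pseudoscalar I = e1...e_n (product of all n generators) of Cl(p,q) satisfies I^2 = (-1)^(q + n(n-1)/2).
p = 4, q = 4, n = p + q = 8
n(n-1)/2 = 8 * 7 / 2 = 28
Exponent = q + n(n-1)/2 = 4 + 28 = 32
I^2 = (-1)^32 = +1


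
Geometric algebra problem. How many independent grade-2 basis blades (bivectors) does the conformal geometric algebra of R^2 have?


The conformal model of R^2 uses Cl(3,1) with m = 2 + 2 = 4 generators.
Number of grade-2 blades = C(m, 2) = C(4, 2)
= 4*3/2 = 6


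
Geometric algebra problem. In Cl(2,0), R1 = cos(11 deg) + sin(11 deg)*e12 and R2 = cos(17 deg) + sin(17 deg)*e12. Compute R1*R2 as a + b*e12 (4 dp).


Same-plane rotors commute and their half-angles add:
R1*R2 = cos(a1 + a2) + sin(a1 + a2)*e12.
a1 + a2 = 11 + 17 = 28 deg
cos(28 deg) = 0.8829
sin(28 deg) = 0.4695
R1*R2 = 0.8829 + 0.4695*e12


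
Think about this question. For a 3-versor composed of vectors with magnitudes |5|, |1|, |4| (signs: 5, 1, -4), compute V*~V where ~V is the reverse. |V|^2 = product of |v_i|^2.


Each vector v_i has |v_i|^2 = s_i^2
Squared scales: 5^2 = 25, 1^2 = 1, (-4)^2 = 16
|V|^2 = 25 * 1 * 16
= 400


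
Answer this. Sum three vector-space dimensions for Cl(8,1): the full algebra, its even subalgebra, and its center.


n = 8 + 1 = 9
Total dim = 2^9 = 512
Even subalgebra dim = 2^8 = 256
n is odd, so center dim = 2
Sum = 512 + 256 + 2 = 770


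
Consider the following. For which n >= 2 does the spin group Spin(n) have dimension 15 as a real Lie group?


dim Spin(n) = dim so(n) = n(n-1)/2.
Solve n(n-1)/2 = 15, i.e. n^2 - n - 30 = 0.
Discriminant = 1 + 8*15 = 121
n = (1 + sqrt(121))/2 = (1 + 11)/2 = 6


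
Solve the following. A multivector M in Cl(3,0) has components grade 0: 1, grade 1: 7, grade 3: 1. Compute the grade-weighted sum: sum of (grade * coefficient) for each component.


Grade-weighted sum = sum of grade_k * coefficient_k
0*1 = 0
1*7 = 7
3*1 = 3
Total = 0 + 7 + 3 = 10


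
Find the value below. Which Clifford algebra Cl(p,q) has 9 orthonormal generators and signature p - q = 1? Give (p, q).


We need p + q = 9 and p - q = 1.
Adding: 2p = 9 + 1 = 10, so p = 5.
Then q = 9 - 5 = 4.
(p, q) = (5, 4)


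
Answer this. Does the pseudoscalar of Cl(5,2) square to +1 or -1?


The pseudoscalar I = e1...e_n (product of all n generators) of Cl(p,q) satisfies I^2 = (-1)^(q + n(n-1)/2).
p = 5, q = 2, n = p + q = 7
n(n-1)/2 = 7 * 6 / 2 = 21
Exponent = q + n(n-1)/2 = 2 + 21 = 23
I^2 = (-1)^23 = -1


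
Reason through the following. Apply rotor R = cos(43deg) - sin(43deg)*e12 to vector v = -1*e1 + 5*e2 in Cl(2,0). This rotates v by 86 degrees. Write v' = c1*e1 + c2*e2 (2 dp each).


Rotor R = cos(43deg) - sin(43deg)*e12
Rotation angle theta = 2 * 43 = 86 degrees
v' = R*v*~R rotates v by theta.
cos(86deg) = 0.0698, sin(86deg) = 0.9976
v'_1 = -1*cos(86deg) - 5*sin(86deg)
= -1*0.0698 - 5*0.9976
= -5.06
v'_2 = -1*sin(86deg) + 5*cos(86deg)
= -1*0.9976 + 5*0.0698
= -0.65
v' = -5.06*e1 - 0.65*e2


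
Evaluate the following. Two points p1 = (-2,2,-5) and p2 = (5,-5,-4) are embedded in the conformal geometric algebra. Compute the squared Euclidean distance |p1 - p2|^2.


p1 - p2 = (-7, 7, -1)
|p1 - p2|^2 = (-7)^2 + 7^2 + (-1)^2
= 49 + 49 + 1
= 99


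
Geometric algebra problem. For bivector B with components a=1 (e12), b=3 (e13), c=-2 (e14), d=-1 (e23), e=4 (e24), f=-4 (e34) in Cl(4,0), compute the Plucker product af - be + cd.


Plucker relation: af - be + cd
a*f = 1*(-4) = -4
b*e = 3*4 = 12
c*d = (-2)*(-1) = 2
af - be + cd = -4 - 12 + 2
= -14


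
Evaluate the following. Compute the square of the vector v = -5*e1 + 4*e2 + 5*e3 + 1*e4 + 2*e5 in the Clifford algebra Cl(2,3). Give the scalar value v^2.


v^2 = sum of c_i^2 * e_i^2
Positive signature terms (e_i^2 = +1): (-5)^2 + 4^2 = 41
Negative signature terms (e_j^2 = -1): 5^2 + 1^2 + 2^2 = 30
v^2 = 41 - 30 = 11


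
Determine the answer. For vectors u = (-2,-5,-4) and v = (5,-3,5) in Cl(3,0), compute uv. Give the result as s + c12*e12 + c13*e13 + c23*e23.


In Cl(3,0): e_i^2 = 1, e_ie_j = -e_je_i for i != j.
Scalar part = u . v = (-2)*5 + (-5)*(-3) + (-4)*5
= -10 + 15 + (-20) = -15
e12 coeff = (-2)*(-3) - (-5)*5 = 6 - (-25) = 31
e13 coeff = (-2)*5 - (-4)*5 = -10 - (-20) = 10
e23 coeff = (-5)*5 - (-4)*(-3) = -25 - 12 = -37
uv = -15 + 31*e12 + 10*e13 - 37*e23


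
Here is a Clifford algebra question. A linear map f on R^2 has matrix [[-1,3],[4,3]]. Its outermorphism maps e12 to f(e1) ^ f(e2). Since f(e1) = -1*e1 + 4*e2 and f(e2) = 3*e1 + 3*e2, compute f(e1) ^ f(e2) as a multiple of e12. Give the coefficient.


The outermorphism of a linear map f sends e1^e2 to f(e1)^f(e2).
f(e1) = -1*e1 + 4*e2
f(e2) = 3*e1 + 3*e2
f(e1) ^ f(e2) = (-1*e1 + 4*e2) ^ (3*e1 + 3*e2)
= (-1)*3*e12 + 4*3*e21
= (-3 - 12)*e12
= -15*e12
Coefficient = -15


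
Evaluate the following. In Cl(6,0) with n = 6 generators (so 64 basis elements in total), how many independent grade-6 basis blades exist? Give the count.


Number of grade-k basis blades in Cl(p,q) with n = p + q is C(n, k).
n = 6 + 0 = 6
C(6, 6) = 6! / (6! * 0!)
= 720 / (720 * 1)
= 1


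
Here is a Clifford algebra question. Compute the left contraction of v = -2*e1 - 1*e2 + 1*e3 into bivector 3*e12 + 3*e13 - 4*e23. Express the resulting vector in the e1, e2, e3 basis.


Left contraction v _| B = <vB>_1 (grade-1 part of the geometric product vB).
Using e1_|e12 = e2, e2_|e12 = -e1, e1_|e13 = e3, e3_|e13 = -e1, e2_|e23 = e3, e3_|e23 = -e2:
e1 coeff: -v2*b12 - v3*b13 = -(-1)*(3) - (1)*(3) = 0
e2 coeff: v1*b12 - v3*b23 = (-2)*(3) - (1)*(-4) = -2
e3 coeff: v1*b13 + v2*b23 = (-2)*(3) + (-1)*(-4) = -2
v _| B = 0*e1 - 2*e2 - 2*e3


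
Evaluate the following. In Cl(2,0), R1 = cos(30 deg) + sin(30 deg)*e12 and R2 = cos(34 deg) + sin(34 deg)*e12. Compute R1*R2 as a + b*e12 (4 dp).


Same-plane rotors commute and their half-angles add:
R1*R2 = cos(a1 + a2) + sin(a1 + a2)*e12.
a1 + a2 = 30 + 34 = 64 deg
cos(64 deg) = 0.4384
sin(64 deg) = 0.8988
R1*R2 = 0.4384 + 0.8988*e12


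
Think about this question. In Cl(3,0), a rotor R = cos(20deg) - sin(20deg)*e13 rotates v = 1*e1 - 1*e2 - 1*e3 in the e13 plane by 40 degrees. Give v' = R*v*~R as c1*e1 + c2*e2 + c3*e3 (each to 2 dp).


Rotor R = cos(20deg) - sin(20deg)*e13
Rotation angle theta = 2 * 20 = 40 degrees in the e13 plane (e1 -> e3).
The component perpendicular to the plane (e2) is invariant: v'_2 = v2 = -1.00
cos(40deg) = 0.7660, sin(40deg) = 0.6428
v'_1 = v1*cos(theta) - v3*sin(theta) = 1*0.7660 - (-1)*0.6428 = 1.41
v'_3 = v1*sin(theta) + v3*cos(theta) = 1*0.6428 + (-1)*0.7660 = -0.12
v' = 1.41*e1 - 1.00*e2 - 0.12*e3


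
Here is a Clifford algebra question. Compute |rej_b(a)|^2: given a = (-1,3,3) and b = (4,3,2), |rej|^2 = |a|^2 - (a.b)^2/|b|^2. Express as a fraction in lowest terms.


|a|^2 = (-1)^2 + 3^2 + 3^2 = 19
|b|^2 = 4^2 + 3^2 + 2^2 = 29
a . b = (-1)*4 + 3*3 + 3*2 = 11
(a.b)^2 = 11^2 = 121
|rej|^2 = 19 - 121/29
= (551 - 121)/29
= 430/29
In lowest terms: 430/29


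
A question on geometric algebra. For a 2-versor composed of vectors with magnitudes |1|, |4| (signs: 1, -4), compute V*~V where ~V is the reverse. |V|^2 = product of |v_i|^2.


Each vector v_i has |v_i|^2 = s_i^2
Squared scales: 1^2 = 1, (-4)^2 = 16
|V|^2 = 1 * 16
= 16


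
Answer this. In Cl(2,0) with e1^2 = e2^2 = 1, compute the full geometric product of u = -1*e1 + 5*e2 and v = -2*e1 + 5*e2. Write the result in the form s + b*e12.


Expand: (-1*e1 + 5*e2)(-2*e1 + 5*e2)
= (-1)*(-2)*e1e1 + (-1)*5*e1e2 + 5*(-2)*e2e1 + 5*5*e2e2
Using e1^2 = e2^2 = 1, e2e1 = -e1e2:
Scalar part s = (-1)*(-2) + 5*5 = 2 + 25 = 27
Bivector part b = (-1)*5 - 5*(-2) = -5 - (-10) = 5
uv = 27 + 5*e12


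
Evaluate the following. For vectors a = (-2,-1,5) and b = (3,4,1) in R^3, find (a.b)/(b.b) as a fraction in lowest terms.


Projection coefficient = (a . b) / (b . b)
a . b = (-2)*3 + (-1)*4 + 5*1
= -6 + (-4) + 5 = -5
b . b = 3^2 + 4^2 + 1^2
= 9 + 16 + 1 = 26
Coefficient = -5/26
In lowest terms: -5/26


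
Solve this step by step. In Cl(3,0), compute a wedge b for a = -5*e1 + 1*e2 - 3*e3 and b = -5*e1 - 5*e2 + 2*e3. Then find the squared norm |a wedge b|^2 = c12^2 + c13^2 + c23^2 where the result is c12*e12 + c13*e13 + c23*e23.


a wedge b = (a1*b2 - a2*b1)*e12 + (a1*b3 - a3*b1)*e13 + (a2*b3 - a3*b2)*e23
e12 coeff: (-5)*(-5) - 1*(-5) = 25 - (-5) = 30
e13 coeff: (-5)*2 - (-3)*(-5) = -10 - 15 = -25
e23 coeff: 1*2 - (-3)*(-5) = 2 - 15 = -13
|a wedge b|^2 = 30^2 + (-25)^2 + (-13)^2
= 900 + 625 + 169
= 1694


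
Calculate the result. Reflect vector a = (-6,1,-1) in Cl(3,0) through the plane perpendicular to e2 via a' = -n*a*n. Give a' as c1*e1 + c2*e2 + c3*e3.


Reflection formula: a' = -n*a*n, with n = e2 (unit vector, n^2 = 1).
For reflection through hyperplane perp to e2:
The component along e2 flips sign, others stay.
a = (-6, 1, -1)
a' = (-6, -1, -1)
a' = -6*e1 - 1*e2 - 1*e3


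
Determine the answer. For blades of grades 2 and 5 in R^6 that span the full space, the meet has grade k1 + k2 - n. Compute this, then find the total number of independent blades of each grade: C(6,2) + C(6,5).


Meet grade = grade(A) + grade(B) - n
= 2 + 5 - 6 = 1
C(6,2) = 15
C(6,5) = 6
dim_A + dim_B = 15 + 6 = 21


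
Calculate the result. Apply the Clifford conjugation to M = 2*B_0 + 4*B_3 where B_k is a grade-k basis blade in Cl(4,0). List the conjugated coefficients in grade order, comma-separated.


Clifford conjugate sign for grade k: (-1)^(k(k+1)/2)
Grade 0: (-1)^(0*1/2) = (-1)^0 = 1, coeff 2 -> 2
Grade 3: (-1)^(3*4/2) = (-1)^6 = 1, coeff 4 -> 4
Conjugated coefficients: 2, 4


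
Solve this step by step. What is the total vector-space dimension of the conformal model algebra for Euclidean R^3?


The conformal model of R^3 uses Cl(4,1): the 3 Euclidean generators plus two extra orthogonal generators e+ (e+^2 = +1) and e- (e-^2 = -1), from which the null vectors e0, einf are built.
Number of generators m = 3 + 2 = 5.
dim Cl(p,q) = 2^m = 2^5 = 32


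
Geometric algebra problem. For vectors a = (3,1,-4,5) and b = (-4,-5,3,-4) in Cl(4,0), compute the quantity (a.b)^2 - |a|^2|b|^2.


a . b = 3*(-4) + 1*(-5) + (-4)*3 + 5*(-4)
= -12 + (-5) + (-12) + (-20) = -49
|a|^2 = 3^2 + 1^2 + (-4)^2 + 5^2 = 51
|b|^2 = (-4)^2 + (-5)^2 + 3^2 + (-4)^2 = 66
(a.b)^2 = (-49)^2 = 2401
|a|^2 * |b|^2 = 51 * 66 = 3366
Result = 2401 - 3366 = -965


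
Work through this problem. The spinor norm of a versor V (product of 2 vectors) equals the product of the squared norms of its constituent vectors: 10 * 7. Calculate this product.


Spinor norm N(V) = |v1|^2 * |v2|^2 * ... * |v2|^2
= 10 * 7
Running product: 10, 70
N(V) = 70


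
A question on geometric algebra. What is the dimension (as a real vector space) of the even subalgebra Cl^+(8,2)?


Even subalgebra dimension = 2^(n-1)
n = 8 + 2 = 10
2^(10 - 1) = 2^9 = 512
Verification: sum of C(10,k) for even k = 1 + 45 + 210 + 210 + 45 + 1 = 512
Result = 512


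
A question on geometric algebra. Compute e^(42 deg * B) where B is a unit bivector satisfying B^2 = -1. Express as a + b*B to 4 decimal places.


For a unit bivector B with B^2 = -1, the exponential series gives
e^(theta*B) = cos(theta) + sin(theta)*B (the GA analogue of Euler's formula).
theta = 42 degrees = 0.733038 rad
cos(42 deg) = 0.7431
sin(42 deg) = 0.6691
exp(theta*B) = 0.7431 + 0.6691*B


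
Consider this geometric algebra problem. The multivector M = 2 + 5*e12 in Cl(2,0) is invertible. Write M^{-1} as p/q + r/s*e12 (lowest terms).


M = 2 + 5*e12, where e12^2 = -1.
Since M commutes with its reverse ~M = a - b*e12, M * ~M = a^2 - b^2*e12^2 = a^2 + b^2.
So M^{-1} = ~M / (a^2 + b^2) = (a - b*e12)/(a^2 + b^2).
a^2 + b^2 = 4 + 25 = 29
Scalar part = 2/29 = 2/29
Bivector coeff = -5/29 = -5/29
M^{-1} = 2/29 - 5/29*e12


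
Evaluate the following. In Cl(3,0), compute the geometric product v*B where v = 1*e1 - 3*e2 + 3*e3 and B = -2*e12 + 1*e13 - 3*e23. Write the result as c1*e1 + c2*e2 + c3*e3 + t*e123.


vB has grade-1 (vector) and grade-3 (trivector) parts: vB = (v _| B) + (v ^ B).
Vector part <vB>_1:
  e1: -v2*b12 - v3*b13 = -(-3)*(-2) - (3)*(1) = -9
  e2: v1*b12 - v3*b23 = (1)*(-2) - (3)*(-3) = 7
  e3: v1*b13 + v2*b23 = (1)*(1) + (-3)*(-3) = 10
Trivector part <vB>_3:
  e123: v1*b23 - v2*b13 + v3*b12 = (1)*(-3) - (-3)*(1) + (3)*(-2) = -6
vB = -9*e1 + 7*e2 + 10*e3 - 6*e123


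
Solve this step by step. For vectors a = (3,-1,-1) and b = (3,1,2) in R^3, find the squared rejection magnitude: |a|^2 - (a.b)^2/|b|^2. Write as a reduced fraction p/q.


|a|^2 = 3^2 + (-1)^2 + (-1)^2 = 11
|b|^2 = 3^2 + 1^2 + 2^2 = 14
a . b = 3*3 + (-1)*1 + (-1)*2 = 6
(a.b)^2 = 6^2 = 36
|rej|^2 = 11 - 36/14
= (154 - 36)/14
= 118/14
In lowest terms: 59/7


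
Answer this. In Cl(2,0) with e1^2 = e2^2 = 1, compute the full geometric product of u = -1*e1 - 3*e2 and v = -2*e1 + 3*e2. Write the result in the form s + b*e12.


Expand: (-1*e1 - 3*e2)(-2*e1 + 3*e2)
= (-1)*(-2)*e1e1 + (-1)*3*e1e2 + (-3)*(-2)*e2e1 + (-3)*3*e2e2
Using e1^2 = e2^2 = 1, e2e1 = -e1e2:
Scalar part s = (-1)*(-2) + (-3)*3 = 2 + (-9) = -7
Bivector part b = (-1)*3 - (-3)*(-2) = -3 - 6 = -9
uv = -7 - 9*e12


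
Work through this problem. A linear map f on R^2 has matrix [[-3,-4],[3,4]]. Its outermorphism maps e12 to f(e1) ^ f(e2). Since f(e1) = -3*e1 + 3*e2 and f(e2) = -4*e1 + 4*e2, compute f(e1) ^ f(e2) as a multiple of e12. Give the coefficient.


The outermorphism of a linear map f sends e1^e2 to f(e1)^f(e2).
f(e1) = -3*e1 + 3*e2
f(e2) = -4*e1 + 4*e2
f(e1) ^ f(e2) = (-3*e1 + 3*e2) ^ (-4*e1 + 4*e2)
= (-3)*4*e12 + 3*(-4)*e21
= (-12 - (-12))*e12
= 0*e12
Coefficient = 0


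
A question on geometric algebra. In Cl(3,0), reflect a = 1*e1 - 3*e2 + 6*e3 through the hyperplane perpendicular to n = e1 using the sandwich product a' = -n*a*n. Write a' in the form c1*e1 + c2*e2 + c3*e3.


Reflection formula: a' = -n*a*n, with n = e1 (unit vector, n^2 = 1).
For reflection through hyperplane perp to e1:
The component along e1 flips sign, others stay.
a = (1, -3, 6)
a' = (-1, -3, 6)
a' = -1*e1 - 3*e2 + 6*e3


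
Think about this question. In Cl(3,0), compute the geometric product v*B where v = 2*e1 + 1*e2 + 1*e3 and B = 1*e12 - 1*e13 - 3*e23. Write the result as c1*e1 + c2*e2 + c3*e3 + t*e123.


vB has grade-1 (vector) and grade-3 (trivector) parts: vB = (v _| B) + (v ^ B).
Vector part <vB>_1:
  e1: -v2*b12 - v3*b13 = -(1)*(1) - (1)*(-1) = 0
  e2: v1*b12 - v3*b23 = (2)*(1) - (1)*(-3) = 5
  e3: v1*b13 + v2*b23 = (2)*(-1) + (1)*(-3) = -5
Trivector part <vB>_3:
  e123: v1*b23 - v2*b13 + v3*b12 = (2)*(-3) - (1)*(-1) + (1)*(1) = -4
vB = 0*e1 + 5*e2 - 5*e3 - 4*e123


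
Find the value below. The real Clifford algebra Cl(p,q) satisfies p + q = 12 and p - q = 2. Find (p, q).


We need p + q = 12 and p - q = 2.
Adding: 2p = 12 + 2 = 14, so p = 7.
Then q = 12 - 7 = 5.
(p, q) = (7, 5)


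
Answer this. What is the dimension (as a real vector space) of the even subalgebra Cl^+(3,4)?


Even subalgebra dimension = 2^(n-1)
n = 3 + 4 = 7
2^(7 - 1) = 2^6 = 64
Verification: sum of C(7,k) for even k = 1 + 21 + 35 + 7 = 64
Result = 64


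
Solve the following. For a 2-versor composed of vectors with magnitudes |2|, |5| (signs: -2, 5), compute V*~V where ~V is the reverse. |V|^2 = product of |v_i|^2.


Each vector v_i has |v_i|^2 = s_i^2
Squared scales: (-2)^2 = 4, 5^2 = 25
|V|^2 = 4 * 25
= 100


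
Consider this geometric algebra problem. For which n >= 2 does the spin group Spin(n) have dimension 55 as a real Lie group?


dim Spin(n) = dim so(n) = n(n-1)/2.
Solve n(n-1)/2 = 55, i.e. n^2 - n - 110 = 0.
Discriminant = 1 + 8*55 = 441
n = (1 + sqrt(441))/2 = (1 + 21)/2 = 11


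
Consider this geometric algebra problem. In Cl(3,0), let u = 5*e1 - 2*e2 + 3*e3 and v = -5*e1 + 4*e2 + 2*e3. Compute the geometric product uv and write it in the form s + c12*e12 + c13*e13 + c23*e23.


In Cl(3,0): e_i^2 = 1, e_ie_j = -e_je_i for i != j.
Scalar part = u . v = 5*(-5) + (-2)*4 + 3*2
= -25 + (-8) + 6 = -27
e12 coeff = 5*4 - (-2)*(-5) = 20 - 10 = 10
e13 coeff = 5*2 - 3*(-5) = 10 - (-15) = 25
e23 coeff = (-2)*2 - 3*4 = -4 - 12 = -16
uv = -27 + 10*e12 + 25*e13 - 16*e23


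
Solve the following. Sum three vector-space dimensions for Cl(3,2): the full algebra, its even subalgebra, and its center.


n = 3 + 2 = 5
Total dim = 2^5 = 32
Even subalgebra dim = 2^4 = 16
n is odd, so center dim = 2
Sum = 32 + 16 + 2 = 50


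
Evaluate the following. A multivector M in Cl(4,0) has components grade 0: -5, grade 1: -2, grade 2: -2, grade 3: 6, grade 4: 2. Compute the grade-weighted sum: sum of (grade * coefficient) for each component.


Grade-weighted sum = sum of grade_k * coefficient_k
0*(-5) = 0
1*(-2) = -2
2*(-2) = -4
3*6 = 18
4*2 = 8
Total = 0 + (-2) + (-4) + 18 + 8 = 20


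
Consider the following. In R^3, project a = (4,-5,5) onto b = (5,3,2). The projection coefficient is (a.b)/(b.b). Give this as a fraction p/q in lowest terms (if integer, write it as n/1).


Projection coefficient = (a . b) / (b . b)
a . b = 4*5 + (-5)*3 + 5*2
= 20 + (-15) + 10 = 15
b . b = 5^2 + 3^2 + 2^2
= 25 + 9 + 4 = 38
Coefficient = 15/38
In lowest terms: 15/38


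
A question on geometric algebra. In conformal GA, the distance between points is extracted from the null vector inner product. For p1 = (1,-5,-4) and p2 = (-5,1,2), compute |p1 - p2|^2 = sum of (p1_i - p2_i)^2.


p1 - p2 = (6, -6, -6)
|p1 - p2|^2 = 6^2 + (-6)^2 + (-6)^2
= 36 + 36 + 36
= 108


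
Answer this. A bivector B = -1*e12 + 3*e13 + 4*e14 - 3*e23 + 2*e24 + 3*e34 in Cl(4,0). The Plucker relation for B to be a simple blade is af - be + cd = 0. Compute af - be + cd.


Plucker relation: af - be + cd
a*f = (-1)*3 = -3
b*e = 3*2 = 6
c*d = 4*(-3) = -12
af - be + cd = -3 - 6 + (-12)
= -21


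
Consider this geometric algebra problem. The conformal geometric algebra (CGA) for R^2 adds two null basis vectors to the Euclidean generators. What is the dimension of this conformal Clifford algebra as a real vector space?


The conformal model of R^2 uses Cl(3,1): the 2 Euclidean generators plus two extra orthogonal generators e+ (e+^2 = +1) and e- (e-^2 = -1), from which the null vectors e0, einf are built.
Number of generators m = 2 + 2 = 4.
dim Cl(p,q) = 2^m = 2^4 = 16


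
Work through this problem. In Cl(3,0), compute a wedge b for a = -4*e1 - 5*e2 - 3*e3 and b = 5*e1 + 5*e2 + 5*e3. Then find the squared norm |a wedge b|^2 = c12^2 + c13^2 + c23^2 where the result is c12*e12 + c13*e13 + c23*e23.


a wedge b = (a1*b2 - a2*b1)*e12 + (a1*b3 - a3*b1)*e13 + (a2*b3 - a3*b2)*e23
e12 coeff: (-4)*5 - (-5)*5 = -20 - (-25) = 5
e13 coeff: (-4)*5 - (-3)*5 = -20 - (-15) = -5
e23 coeff: (-5)*5 - (-3)*5 = -25 - (-15) = -10
|a wedge b|^2 = 5^2 + (-5)^2 + (-10)^2
= 25 + 25 + 100
= 150


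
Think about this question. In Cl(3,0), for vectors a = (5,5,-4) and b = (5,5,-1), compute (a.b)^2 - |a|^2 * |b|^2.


a . b = 5*5 + 5*5 + (-4)*(-1)
= 25 + 25 + 4 = 54
|a|^2 = 5^2 + 5^2 + (-4)^2 = 66
|b|^2 = 5^2 + 5^2 + (-1)^2 = 51
(a.b)^2 = 54^2 = 2916
|a|^2 * |b|^2 = 66 * 51 = 3366
Result = 2916 - 3366 = -450


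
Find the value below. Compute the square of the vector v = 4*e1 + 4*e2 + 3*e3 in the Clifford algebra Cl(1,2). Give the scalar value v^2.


v^2 = sum of c_i^2 * e_i^2
Positive signature terms (e_i^2 = +1): 4^2 = 16
Negative signature terms (e_j^2 = -1): 4^2 + 3^2 = 25
v^2 = 16 - 25 = -9


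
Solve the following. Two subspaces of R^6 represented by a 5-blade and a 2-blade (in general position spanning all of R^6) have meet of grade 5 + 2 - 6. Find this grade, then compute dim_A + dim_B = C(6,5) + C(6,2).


Meet grade = grade(A) + grade(B) - n
= 5 + 2 - 6 = 1
C(6,5) = 6
C(6,2) = 15
dim_A + dim_B = 6 + 15 = 21


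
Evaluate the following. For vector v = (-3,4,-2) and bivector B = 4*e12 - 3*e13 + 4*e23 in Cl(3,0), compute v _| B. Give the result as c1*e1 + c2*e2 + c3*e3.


Left contraction v _| B = <vB>_1 (grade-1 part of the geometric product vB).
Using e1_|e12 = e2, e2_|e12 = -e1, e1_|e13 = e3, e3_|e13 = -e1, e2_|e23 = e3, e3_|e23 = -e2:
e1 coeff: -v2*b12 - v3*b13 = -(4)*(4) - (-2)*(-3) = -22
e2 coeff: v1*b12 - v3*b23 = (-3)*(4) - (-2)*(4) = -4
e3 coeff: v1*b13 + v2*b23 = (-3)*(-3) + (4)*(4) = 25
v _| B = -22*e1 - 4*e2 + 25*e3


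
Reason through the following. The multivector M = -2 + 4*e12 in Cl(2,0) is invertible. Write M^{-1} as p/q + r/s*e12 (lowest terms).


M = -2 + 4*e12, where e12^2 = -1.
Since M commutes with its reverse ~M = a - b*e12, M * ~M = a^2 - b^2*e12^2 = a^2 + b^2.
So M^{-1} = ~M / (a^2 + b^2) = (a - b*e12)/(a^2 + b^2).
a^2 + b^2 = 4 + 16 = 20
Scalar part = -2/20 = -1/10
Bivector coeff = -4/20 = -1/5
M^{-1} = -1/10 - 1/5*e12


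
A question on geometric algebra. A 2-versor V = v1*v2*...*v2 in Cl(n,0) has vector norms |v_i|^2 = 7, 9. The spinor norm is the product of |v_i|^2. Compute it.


Spinor norm N(V) = |v1|^2 * |v2|^2 * ... * |v2|^2
= 7 * 9
Running product: 7, 63
N(V) = 63


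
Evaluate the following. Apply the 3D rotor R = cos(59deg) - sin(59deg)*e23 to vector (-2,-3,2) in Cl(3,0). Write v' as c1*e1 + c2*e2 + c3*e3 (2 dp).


Rotor R = cos(59deg) - sin(59deg)*e23
Rotation angle theta = 2 * 59 = 118 degrees in the e23 plane (e2 -> e3).
The component perpendicular to the plane (e1) is invariant: v'_1 = v1 = -2.00
cos(118deg) = -0.4695, sin(118deg) = 0.8829
v'_2 = v2*cos(theta) - v3*sin(theta) = -3*(-0.4695) - 2*0.8829 = -0.36
v'_3 = v2*sin(theta) + v3*cos(theta) = -3*0.8829 + 2*(-0.4695) = -3.59
v' = -2.00*e1 - 0.36*e2 - 3.59*e3


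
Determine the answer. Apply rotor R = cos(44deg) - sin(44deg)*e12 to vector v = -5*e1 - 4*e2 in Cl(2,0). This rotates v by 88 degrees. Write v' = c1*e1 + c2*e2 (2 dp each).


Rotor R = cos(44deg) - sin(44deg)*e12
Rotation angle theta = 2 * 44 = 88 degrees
v' = R*v*~R rotates v by theta.
cos(88deg) = 0.0349, sin(88deg) = 0.9994
v'_1 = -5*cos(88deg) - (-4)*sin(88deg)
= -5*0.0349 - (-4)*0.9994
= 3.82
v'_2 = -5*sin(88deg) + (-4)*cos(88deg)
= -5*0.9994 + (-4)*0.0349
= -5.14
v' = 3.82*e1 - 5.14*e2


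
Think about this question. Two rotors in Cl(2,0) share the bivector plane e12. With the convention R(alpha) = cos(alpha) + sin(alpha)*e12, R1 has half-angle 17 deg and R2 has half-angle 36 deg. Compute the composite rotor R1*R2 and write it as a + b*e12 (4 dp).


Same-plane rotors commute and their half-angles add:
R1*R2 = cos(a1 + a2) + sin(a1 + a2)*e12.
a1 + a2 = 17 + 36 = 53 deg
cos(53 deg) = 0.6018
sin(53 deg) = 0.7986
R1*R2 = 0.6018 + 0.7986*e12


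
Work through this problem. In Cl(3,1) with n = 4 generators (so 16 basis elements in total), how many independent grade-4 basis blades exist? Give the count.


Number of grade-k basis blades in Cl(p,q) with n = p + q is C(n, k).
n = 3 + 1 = 4
C(4, 4) = 4! / (4! * 0!)
= 24 / (24 * 1)
= 1


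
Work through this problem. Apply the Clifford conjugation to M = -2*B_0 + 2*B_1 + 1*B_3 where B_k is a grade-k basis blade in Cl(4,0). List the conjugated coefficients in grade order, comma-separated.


Clifford conjugate sign for grade k: (-1)^(k(k+1)/2)
Grade 0: (-1)^(0*1/2) = (-1)^0 = 1, coeff -2 -> -2
Grade 1: (-1)^(1*2/2) = (-1)^1 = -1, coeff 2 -> -2
Grade 3: (-1)^(3*4/2) = (-1)^6 = 1, coeff 1 -> 1
Conjugated coefficients: -2, -2, 1


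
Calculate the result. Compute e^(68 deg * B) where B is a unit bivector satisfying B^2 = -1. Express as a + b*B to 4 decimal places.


For a unit bivector B with B^2 = -1, the exponential series gives
e^(theta*B) = cos(theta) + sin(theta)*B (the GA analogue of Euler's formula).
theta = 68 degrees = 1.186824 rad
cos(68 deg) = 0.3746
sin(68 deg) = 0.9272
exp(theta*B) = 0.3746 + 0.9272*B


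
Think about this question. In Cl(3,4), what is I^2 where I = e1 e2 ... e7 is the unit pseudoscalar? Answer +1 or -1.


The pseudoscalar I = e1...e_n (product of all n generators) of Cl(p,q) satisfies I^2 = (-1)^(q + n(n-1)/2).
p = 3, q = 4, n = p + q = 7
n(n-1)/2 = 7 * 6 / 2 = 21
Exponent = q + n(n-1)/2 = 4 + 21 = 25
I^2 = (-1)^25 = -1


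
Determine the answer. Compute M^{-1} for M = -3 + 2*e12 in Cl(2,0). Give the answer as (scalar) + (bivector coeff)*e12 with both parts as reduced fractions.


M = -3 + 2*e12, where e12^2 = -1.
Since M commutes with its reverse ~M = a - b*e12, M * ~M = a^2 - b^2*e12^2 = a^2 + b^2.
So M^{-1} = ~M / (a^2 + b^2) = (a - b*e12)/(a^2 + b^2).
a^2 + b^2 = 9 + 4 = 13
Scalar part = -3/13 = -3/13
Bivector coeff = -2/13 = -2/13
M^{-1} = -3/13 - 2/13*e12


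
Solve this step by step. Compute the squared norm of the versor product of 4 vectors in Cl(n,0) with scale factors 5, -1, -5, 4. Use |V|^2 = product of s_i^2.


Each vector v_i has |v_i|^2 = s_i^2
Squared scales: 5^2 = 25, (-1)^2 = 1, (-5)^2 = 25, 4^2 = 16
|V|^2 = 25 * 1 * 25 * 16
= 10000


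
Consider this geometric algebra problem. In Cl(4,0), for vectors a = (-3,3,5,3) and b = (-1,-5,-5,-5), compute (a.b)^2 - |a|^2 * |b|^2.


a . b = (-3)*(-1) + 3*(-5) + 5*(-5) + 3*(-5)
= 3 + (-15) + (-25) + (-15) = -52
|a|^2 = (-3)^2 + 3^2 + 5^2 + 3^2 = 52
|b|^2 = (-1)^2 + (-5)^2 + (-5)^2 + (-5)^2 = 76
(a.b)^2 = (-52)^2 = 2704
|a|^2 * |b|^2 = 52 * 76 = 3952
Result = 2704 - 3952 = -1248


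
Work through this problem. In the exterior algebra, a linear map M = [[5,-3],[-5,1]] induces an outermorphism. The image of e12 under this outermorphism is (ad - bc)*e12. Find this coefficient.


The outermorphism of a linear map f sends e1^e2 to f(e1)^f(e2).
f(e1) = 5*e1 - 5*e2
f(e2) = -3*e1 + 1*e2
f(e1) ^ f(e2) = (5*e1 - 5*e2) ^ (-3*e1 + 1*e2)
= 5*1*e12 + (-5)*(-3)*e21
= (5 - 15)*e12
= -10*e12
Coefficient = -10


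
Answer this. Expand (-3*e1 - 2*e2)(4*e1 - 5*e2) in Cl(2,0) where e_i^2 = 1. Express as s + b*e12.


Expand: (-3*e1 - 2*e2)(4*e1 - 5*e2)
= (-3)*4*e1e1 + (-3)*(-5)*e1e2 + (-2)*4*e2e1 + (-2)*(-5)*e2e2
Using e1^2 = e2^2 = 1, e2e1 = -e1e2:
Scalar part s = (-3)*4 + (-2)*(-5) = -12 + 10 = -2
Bivector part b = (-3)*(-5) - (-2)*4 = 15 - (-8) = 23
uv = -2 + 23*e12


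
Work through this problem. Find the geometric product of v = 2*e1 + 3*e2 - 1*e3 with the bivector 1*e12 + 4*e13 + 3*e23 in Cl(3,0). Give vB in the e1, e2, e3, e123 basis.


vB has grade-1 (vector) and grade-3 (trivector) parts: vB = (v _| B) + (v ^ B).
Vector part <vB>_1:
  e1: -v2*b12 - v3*b13 = -(3)*(1) - (-1)*(4) = 1
  e2: v1*b12 - v3*b23 = (2)*(1) - (-1)*(3) = 5
  e3: v1*b13 + v2*b23 = (2)*(4) + (3)*(3) = 17
Trivector part <vB>_3:
  e123: v1*b23 - v2*b13 + v3*b12 = (2)*(3) - (3)*(4) + (-1)*(1) = -7
vB = 1*e1 + 5*e2 + 17*e3 - 7*e123


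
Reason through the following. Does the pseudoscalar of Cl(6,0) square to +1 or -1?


The pseudoscalar I = e1...e_n (product of all n generators) of Cl(p,q) satisfies I^2 = (-1)^(q + n(n-1)/2).
p = 6, q = 0, n = p + q = 6
n(n-1)/2 = 6 * 5 / 2 = 15
Exponent = q + n(n-1)/2 = 0 + 15 = 15
I^2 = (-1)^15 = -1


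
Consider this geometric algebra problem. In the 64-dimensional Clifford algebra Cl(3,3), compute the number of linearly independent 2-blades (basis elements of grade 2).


Number of grade-k basis blades in Cl(p,q) with n = p + q is C(n, k).
n = 3 + 3 = 6
C(6, 2) = 6! / (2! * 4!)
= 720 / (2 * 24)
= 15


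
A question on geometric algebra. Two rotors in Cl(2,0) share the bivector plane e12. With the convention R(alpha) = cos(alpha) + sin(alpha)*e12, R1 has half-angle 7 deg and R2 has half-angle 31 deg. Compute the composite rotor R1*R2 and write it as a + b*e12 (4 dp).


Same-plane rotors commute and their half-angles add:
R1*R2 = cos(a1 + a2) + sin(a1 + a2)*e12.
a1 + a2 = 7 + 31 = 38 deg
cos(38 deg) = 0.7880
sin(38 deg) = 0.6157
R1*R2 = 0.7880 + 0.6157*e12


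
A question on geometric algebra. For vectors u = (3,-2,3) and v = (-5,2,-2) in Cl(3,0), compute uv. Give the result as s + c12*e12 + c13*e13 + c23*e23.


In Cl(3,0): e_i^2 = 1, e_ie_j = -e_je_i for i != j.
Scalar part = u . v = 3*(-5) + (-2)*2 + 3*(-2)
= -15 + (-4) + (-6) = -25
e12 coeff = 3*2 - (-2)*(-5) = 6 - 10 = -4
e13 coeff = 3*(-2) - 3*(-5) = -6 - (-15) = 9
e23 coeff = (-2)*(-2) - 3*2 = 4 - 6 = -2
uv = -25 - 4*e12 + 9*e13 - 2*e23


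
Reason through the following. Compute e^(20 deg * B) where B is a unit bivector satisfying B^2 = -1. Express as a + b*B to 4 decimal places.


For a unit bivector B with B^2 = -1, the exponential series gives
e^(theta*B) = cos(theta) + sin(theta)*B (the GA analogue of Euler's formula).
theta = 20 degrees = 0.349066 rad
cos(20 deg) = 0.9397
sin(20 deg) = 0.3420
exp(theta*B) = 0.9397 + 0.3420*B


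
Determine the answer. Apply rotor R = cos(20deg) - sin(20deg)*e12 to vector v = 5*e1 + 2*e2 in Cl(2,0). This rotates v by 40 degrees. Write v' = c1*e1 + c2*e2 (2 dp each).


Rotor R = cos(20deg) - sin(20deg)*e12
Rotation angle theta = 2 * 20 = 40 degrees
v' = R*v*~R rotates v by theta.
cos(40deg) = 0.7660, sin(40deg) = 0.6428
v'_1 = 5*cos(40deg) - 2*sin(40deg)
= 5*0.7660 - 2*0.6428
= 2.54
v'_2 = 5*sin(40deg) + 2*cos(40deg)
= 5*0.6428 + 2*0.7660
= 4.75
v' = 2.54*e1 + 4.75*e2


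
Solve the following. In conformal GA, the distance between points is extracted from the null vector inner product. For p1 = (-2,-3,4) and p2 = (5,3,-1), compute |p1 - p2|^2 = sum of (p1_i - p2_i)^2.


p1 - p2 = (-7, -6, 5)
|p1 - p2|^2 = (-7)^2 + (-6)^2 + 5^2
= 49 + 36 + 25
= 110


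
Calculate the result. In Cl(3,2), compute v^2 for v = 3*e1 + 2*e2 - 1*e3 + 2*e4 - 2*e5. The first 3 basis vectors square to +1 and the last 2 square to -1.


v^2 = sum of c_i^2 * e_i^2
Positive signature terms (e_i^2 = +1): 3^2 + 2^2 + (-1)^2 = 14
Negative signature terms (e_j^2 = -1): 2^2 + (-2)^2 = 8
v^2 = 14 - 8 = 6


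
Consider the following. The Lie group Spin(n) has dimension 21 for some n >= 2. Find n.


dim Spin(n) = dim so(n) = n(n-1)/2.
Solve n(n-1)/2 = 21, i.e. n^2 - n - 42 = 0.
Discriminant = 1 + 8*21 = 169
n = (1 + sqrt(169))/2 = (1 + 13)/2 = 7


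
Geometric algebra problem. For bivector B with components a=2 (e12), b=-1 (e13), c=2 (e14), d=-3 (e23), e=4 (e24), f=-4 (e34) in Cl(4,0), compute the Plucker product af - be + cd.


Plucker relation: af - be + cd
a*f = 2*(-4) = -8
b*e = (-1)*4 = -4
c*d = 2*(-3) = -6
af - be + cd = -8 - (-4) + (-6)
= -10


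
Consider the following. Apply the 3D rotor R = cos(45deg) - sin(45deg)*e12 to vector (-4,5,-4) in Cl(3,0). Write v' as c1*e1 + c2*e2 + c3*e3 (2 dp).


Rotor R = cos(45deg) - sin(45deg)*e12
Rotation angle theta = 2 * 45 = 90 degrees in the e12 plane (e1 -> e2).
The component perpendicular to the plane (e3) is invariant: v'_3 = v3 = -4.00
cos(90deg) = 0.0000, sin(90deg) = 1.0000
v'_1 = v1*cos(theta) - v2*sin(theta) = -4*0.0000 - 5*1.0000 = -5.00
v'_2 = v1*sin(theta) + v2*cos(theta) = -4*1.0000 + 5*0.0000 = -4.00
v' = -5.00*e1 - 4.00*e2 - 4.00*e3
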